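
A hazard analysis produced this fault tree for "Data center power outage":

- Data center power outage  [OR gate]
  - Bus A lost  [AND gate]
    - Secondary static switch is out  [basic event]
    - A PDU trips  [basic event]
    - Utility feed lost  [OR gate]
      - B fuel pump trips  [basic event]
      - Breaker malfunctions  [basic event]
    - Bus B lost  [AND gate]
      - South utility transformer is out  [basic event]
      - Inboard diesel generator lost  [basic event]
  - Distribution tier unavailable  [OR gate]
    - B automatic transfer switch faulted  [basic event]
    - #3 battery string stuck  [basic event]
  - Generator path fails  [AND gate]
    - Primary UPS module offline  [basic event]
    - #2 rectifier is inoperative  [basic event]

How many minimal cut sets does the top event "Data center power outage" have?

5

Utility feed lost [OR]: union of children's cut sets → 2 cut set(s).
Bus B lost [AND]: one cut set from each child combined → 1 × 1 = 1 cut set(s).
Bus A lost [AND]: one cut set from each child combined → 1 × 1 × 2 × 1 = 2 cut set(s).
Distribution tier unavailable [OR]: union of children's cut sets → 2 cut set(s).
Generator path fails [AND]: one cut set from each child combined → 1 × 1 = 1 cut set(s).
Data center power outage [OR]: union of children's cut sets → 5 cut set(s).
Minimal cut sets: {A PDU trips, B fuel pump trips, Inboard diesel generator lost, Secondary static switch is out, South utility transformer is out}; {A PDU trips, Breaker malfunctions, Inboard diesel generator lost, Secondary static switch is out, South utility transformer is out}; {B automatic transfer switch faulted}; {#3 battery string stuck}; {#2 rectifier is inoperative, Primary UPS module offline}.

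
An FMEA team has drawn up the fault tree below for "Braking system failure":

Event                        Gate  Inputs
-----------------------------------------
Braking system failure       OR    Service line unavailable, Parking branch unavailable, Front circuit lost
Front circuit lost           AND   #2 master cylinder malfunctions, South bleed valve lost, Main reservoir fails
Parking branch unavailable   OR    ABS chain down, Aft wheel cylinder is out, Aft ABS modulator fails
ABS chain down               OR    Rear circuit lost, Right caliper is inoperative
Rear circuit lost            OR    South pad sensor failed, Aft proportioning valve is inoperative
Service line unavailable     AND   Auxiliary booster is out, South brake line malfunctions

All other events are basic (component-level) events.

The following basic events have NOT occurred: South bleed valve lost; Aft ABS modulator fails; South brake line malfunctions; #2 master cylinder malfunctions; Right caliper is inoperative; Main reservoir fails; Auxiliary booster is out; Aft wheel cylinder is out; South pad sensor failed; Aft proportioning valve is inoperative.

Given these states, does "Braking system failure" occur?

No

Service line unavailable [AND]: Auxiliary booster is out=not, South brake line malfunctions=not → not all inputs occur → does not occur.
Rear circuit lost [OR]: South pad sensor failed=not, Aft proportioning valve is inoperative=not → no input occurs → does not occur.
ABS chain down [OR]: Rear circuit lost=not, Right caliper is inoperative=not → no input occurs → does not occur.
Parking branch unavailable [OR]: ABS chain down=not, Aft wheel cylinder is out=not, Aft ABS modulator fails=not → no input occurs → does not occur.
Front circuit lost [AND]: #2 master cylinder malfunctions=not, South bleed valve lost=not, Main reservoir fails=not → not all inputs occur → does not occur.
Braking system failure [OR]: Service line unavailable=not, Parking branch unavailable=not, Front circuit lost=not → no input occurs → does not occur.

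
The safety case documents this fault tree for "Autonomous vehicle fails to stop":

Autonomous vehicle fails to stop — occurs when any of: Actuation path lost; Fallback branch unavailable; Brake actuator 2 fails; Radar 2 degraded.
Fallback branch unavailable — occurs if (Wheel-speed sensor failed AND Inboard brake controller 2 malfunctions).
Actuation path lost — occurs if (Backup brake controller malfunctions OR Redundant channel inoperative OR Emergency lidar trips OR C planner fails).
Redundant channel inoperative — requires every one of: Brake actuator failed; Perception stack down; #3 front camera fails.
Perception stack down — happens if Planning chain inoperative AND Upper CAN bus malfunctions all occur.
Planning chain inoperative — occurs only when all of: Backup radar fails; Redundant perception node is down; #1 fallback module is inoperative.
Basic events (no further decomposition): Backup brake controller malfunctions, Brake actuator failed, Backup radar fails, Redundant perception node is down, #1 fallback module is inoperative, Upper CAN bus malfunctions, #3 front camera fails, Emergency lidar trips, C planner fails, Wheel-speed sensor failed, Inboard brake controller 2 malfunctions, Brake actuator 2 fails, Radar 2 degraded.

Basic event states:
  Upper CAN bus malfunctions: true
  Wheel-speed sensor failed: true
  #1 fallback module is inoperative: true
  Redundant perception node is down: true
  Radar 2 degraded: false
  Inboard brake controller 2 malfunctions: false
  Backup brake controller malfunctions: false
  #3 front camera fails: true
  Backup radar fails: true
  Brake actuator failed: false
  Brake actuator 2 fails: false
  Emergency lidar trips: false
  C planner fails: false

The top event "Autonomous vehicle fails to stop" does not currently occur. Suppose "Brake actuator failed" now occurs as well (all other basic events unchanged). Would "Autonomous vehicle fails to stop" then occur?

Counterfactual: set "Brake actuator failed" to occurred.
Planning chain inoperative [AND]: Backup radar fails=occurs, Redundant perception node is down=occurs, #1 fallback module is inoperative=occurs → all inputs occur → occurs.
Perception stack down [AND]: Planning chain inoperative=occurs, Upper CAN bus malfunctions=occurs → all inputs occur → occurs.
Redundant channel inoperative [AND]: Brake actuator failed=occurs, Perception stack down=occurs, #3 front camera fails=occurs → all inputs occur → occurs.
Actuation path lost [OR]: Backup brake controller malfunctions=not, Redundant channel inoperative=occurs, Emergency lidar trips=not, C planner fails=not → at least one input occurs → occurs.
Fallback branch unavailable [AND]: Wheel-speed sensor failed=occurs, Inboard brake controller 2 malfunctions=not → not all inputs occur → does not occur.
Autonomous vehicle fails to stop [OR]: Actuation path lost=occurs, Fallback branch unavailable=not, Brake actuator 2 fails=not, Radar 2 degraded=not → at least one input occurs → occurs.

Yes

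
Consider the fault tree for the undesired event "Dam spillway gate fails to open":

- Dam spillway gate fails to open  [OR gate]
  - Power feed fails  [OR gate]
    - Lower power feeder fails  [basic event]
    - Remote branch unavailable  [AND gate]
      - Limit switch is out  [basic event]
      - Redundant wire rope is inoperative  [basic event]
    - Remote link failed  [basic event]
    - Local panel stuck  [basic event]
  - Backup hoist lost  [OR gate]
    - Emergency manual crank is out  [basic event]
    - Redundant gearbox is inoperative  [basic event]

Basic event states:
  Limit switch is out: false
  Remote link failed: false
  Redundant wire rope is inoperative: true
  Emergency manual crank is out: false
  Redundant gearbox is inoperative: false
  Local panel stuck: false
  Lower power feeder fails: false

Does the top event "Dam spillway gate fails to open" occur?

No

Remote branch unavailable [AND]: Limit switch is out=not, Redundant wire rope is inoperative=occurs → not all inputs occur → does not occur.
Power feed fails [OR]: Lower power feeder fails=not, Remote branch unavailable=not, Remote link failed=not, Local panel stuck=not → no input occurs → does not occur.
Backup hoist lost [OR]: Emergency manual crank is out=not, Redundant gearbox is inoperative=not → no input occurs → does not occur.
Dam spillway gate fails to open [OR]: Power feed fails=not, Backup hoist lost=not → no input occurs → does not occur.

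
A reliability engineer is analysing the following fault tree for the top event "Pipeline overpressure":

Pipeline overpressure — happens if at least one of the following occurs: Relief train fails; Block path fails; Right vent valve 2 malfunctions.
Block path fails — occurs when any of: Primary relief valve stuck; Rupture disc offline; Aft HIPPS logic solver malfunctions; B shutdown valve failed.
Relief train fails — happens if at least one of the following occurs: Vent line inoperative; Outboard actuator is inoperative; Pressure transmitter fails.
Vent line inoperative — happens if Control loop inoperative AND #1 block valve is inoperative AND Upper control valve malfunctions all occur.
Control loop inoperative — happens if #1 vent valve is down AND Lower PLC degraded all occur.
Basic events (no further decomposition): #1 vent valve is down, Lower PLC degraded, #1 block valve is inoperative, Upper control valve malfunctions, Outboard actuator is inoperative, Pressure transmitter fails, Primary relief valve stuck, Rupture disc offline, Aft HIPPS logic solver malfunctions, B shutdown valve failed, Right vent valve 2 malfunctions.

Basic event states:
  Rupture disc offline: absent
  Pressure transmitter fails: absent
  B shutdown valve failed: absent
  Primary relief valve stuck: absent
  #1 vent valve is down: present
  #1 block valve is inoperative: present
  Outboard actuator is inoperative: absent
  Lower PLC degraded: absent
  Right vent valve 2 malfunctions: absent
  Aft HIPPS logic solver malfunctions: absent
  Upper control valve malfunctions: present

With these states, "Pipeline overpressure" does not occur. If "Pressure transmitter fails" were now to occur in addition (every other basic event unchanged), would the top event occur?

Counterfactual: set "Pressure transmitter fails" to occurred.
Control loop inoperative [AND]: #1 vent valve is down=occurs, Lower PLC degraded=not → not all inputs occur → does not occur.
Vent line inoperative [AND]: Control loop inoperative=not, #1 block valve is inoperative=occurs, Upper control valve malfunctions=occurs → not all inputs occur → does not occur.
Relief train fails [OR]: Vent line inoperative=not, Outboard actuator is inoperative=not, Pressure transmitter fails=occurs → at least one input occurs → occurs.
Block path fails [OR]: Primary relief valve stuck=not, Rupture disc offline=not, Aft HIPPS logic solver malfunctions=not, B shutdown valve failed=not → no input occurs → does not occur.
Pipeline overpressure [OR]: Relief train fails=occurs, Block path fails=not, Right vent valve 2 malfunctions=not → at least one input occurs → occurs.

Yes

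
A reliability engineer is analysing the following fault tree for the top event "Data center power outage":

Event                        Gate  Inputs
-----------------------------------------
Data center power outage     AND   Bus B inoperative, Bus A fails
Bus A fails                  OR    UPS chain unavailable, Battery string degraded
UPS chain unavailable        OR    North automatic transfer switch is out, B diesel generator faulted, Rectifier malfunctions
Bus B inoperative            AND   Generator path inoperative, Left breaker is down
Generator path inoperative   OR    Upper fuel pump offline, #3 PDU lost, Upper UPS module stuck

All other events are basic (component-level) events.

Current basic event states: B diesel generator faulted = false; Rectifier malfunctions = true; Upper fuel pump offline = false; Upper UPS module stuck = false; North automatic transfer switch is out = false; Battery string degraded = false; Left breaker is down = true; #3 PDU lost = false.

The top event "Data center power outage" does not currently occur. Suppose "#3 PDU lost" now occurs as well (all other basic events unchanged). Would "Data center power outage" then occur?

Yes

Counterfactual: set "#3 PDU lost" to occurred.
Generator path inoperative [OR]: Upper fuel pump offline=not, #3 PDU lost=occurs, Upper UPS module stuck=not → at least one input occurs → occurs.
Bus B inoperative [AND]: Generator path inoperative=occurs, Left breaker is down=occurs → all inputs occur → occurs.
UPS chain unavailable [OR]: North automatic transfer switch is out=not, B diesel generator faulted=not, Rectifier malfunctions=occurs → at least one input occurs → occurs.
Bus A fails [OR]: UPS chain unavailable=occurs, Battery string degraded=not → at least one input occurs → occurs.
Data center power outage [AND]: Bus B inoperative=occurs, Bus A fails=occurs → all inputs occur → occurs.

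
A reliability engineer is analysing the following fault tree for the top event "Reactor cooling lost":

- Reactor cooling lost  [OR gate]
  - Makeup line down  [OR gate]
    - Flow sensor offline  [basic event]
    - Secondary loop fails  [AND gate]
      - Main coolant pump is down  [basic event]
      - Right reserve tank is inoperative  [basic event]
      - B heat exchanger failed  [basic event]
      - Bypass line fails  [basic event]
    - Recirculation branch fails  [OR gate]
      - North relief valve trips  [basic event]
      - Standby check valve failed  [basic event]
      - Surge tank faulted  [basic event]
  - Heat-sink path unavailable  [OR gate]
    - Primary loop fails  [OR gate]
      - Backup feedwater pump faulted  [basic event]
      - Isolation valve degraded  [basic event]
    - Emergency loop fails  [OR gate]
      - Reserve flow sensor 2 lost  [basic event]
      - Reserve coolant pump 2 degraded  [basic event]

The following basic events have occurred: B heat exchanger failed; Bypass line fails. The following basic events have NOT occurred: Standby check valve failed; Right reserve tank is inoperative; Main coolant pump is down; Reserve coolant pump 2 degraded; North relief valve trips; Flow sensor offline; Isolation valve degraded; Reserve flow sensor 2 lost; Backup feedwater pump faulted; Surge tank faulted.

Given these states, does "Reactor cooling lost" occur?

Secondary loop fails [AND]: Main coolant pump is down=not, Right reserve tank is inoperative=not, B heat exchanger failed=occurs, Bypass line fails=occurs → not all inputs occur → does not occur.
Recirculation branch fails [OR]: North relief valve trips=not, Standby check valve failed=not, Surge tank faulted=not → no input occurs → does not occur.
Makeup line down [OR]: Flow sensor offline=not, Secondary loop fails=not, Recirculation branch fails=not → no input occurs → does not occur.
Primary loop fails [OR]: Backup feedwater pump faulted=not, Isolation valve degraded=not → no input occurs → does not occur.
Emergency loop fails [OR]: Reserve flow sensor 2 lost=not, Reserve coolant pump 2 degraded=not → no input occurs → does not occur.
Heat-sink path unavailable [OR]: Primary loop fails=not, Emergency loop fails=not → no input occurs → does not occur.
Reactor cooling lost [OR]: Makeup line down=not, Heat-sink path unavailable=not → no input occurs → does not occur.

No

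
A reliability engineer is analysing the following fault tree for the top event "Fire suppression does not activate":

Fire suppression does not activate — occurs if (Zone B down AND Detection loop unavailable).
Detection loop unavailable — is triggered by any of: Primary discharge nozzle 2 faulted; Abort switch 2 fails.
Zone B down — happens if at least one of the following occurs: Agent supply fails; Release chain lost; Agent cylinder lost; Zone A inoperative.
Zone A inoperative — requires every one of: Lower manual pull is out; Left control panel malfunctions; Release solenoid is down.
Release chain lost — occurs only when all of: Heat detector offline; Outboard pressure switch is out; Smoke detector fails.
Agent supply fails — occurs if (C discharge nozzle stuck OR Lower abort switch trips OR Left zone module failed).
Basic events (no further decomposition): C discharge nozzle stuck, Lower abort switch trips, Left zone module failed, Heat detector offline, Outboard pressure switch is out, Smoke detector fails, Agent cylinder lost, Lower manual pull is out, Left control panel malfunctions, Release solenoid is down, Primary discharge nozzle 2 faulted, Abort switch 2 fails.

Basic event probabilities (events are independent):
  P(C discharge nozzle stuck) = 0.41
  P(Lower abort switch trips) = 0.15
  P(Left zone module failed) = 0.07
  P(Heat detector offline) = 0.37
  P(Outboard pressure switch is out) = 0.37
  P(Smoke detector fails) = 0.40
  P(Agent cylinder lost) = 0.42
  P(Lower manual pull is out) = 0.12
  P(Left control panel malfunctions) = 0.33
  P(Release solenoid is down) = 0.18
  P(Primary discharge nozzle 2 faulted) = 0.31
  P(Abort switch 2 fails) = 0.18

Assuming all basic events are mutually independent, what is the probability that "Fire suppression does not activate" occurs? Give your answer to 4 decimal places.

0.3240

P(Agent supply fails) [OR] = 1 − (1−0.41) × (1−0.15) × (1−0.07) = 0.533605
P(Release chain lost) [AND] = 0.37 × 0.37 × 0.40 = 0.054760
P(Zone A inoperative) [AND] = 0.12 × 0.33 × 0.18 = 0.007128
P(Zone B down) [OR] = 1 − (1−0.533605) × (1−0.054760) × (1−0.42) × (1−0.007128) = 0.746127
P(Detection loop unavailable) [OR] = 1 − (1−0.31) × (1−0.18) = 0.434200
P(Fire suppression does not activate) [AND] = 0.746127 × 0.434200 = 0.323968
Rounded to 4 decimal places: P(Fire suppression does not activate) ≈ 0.3240.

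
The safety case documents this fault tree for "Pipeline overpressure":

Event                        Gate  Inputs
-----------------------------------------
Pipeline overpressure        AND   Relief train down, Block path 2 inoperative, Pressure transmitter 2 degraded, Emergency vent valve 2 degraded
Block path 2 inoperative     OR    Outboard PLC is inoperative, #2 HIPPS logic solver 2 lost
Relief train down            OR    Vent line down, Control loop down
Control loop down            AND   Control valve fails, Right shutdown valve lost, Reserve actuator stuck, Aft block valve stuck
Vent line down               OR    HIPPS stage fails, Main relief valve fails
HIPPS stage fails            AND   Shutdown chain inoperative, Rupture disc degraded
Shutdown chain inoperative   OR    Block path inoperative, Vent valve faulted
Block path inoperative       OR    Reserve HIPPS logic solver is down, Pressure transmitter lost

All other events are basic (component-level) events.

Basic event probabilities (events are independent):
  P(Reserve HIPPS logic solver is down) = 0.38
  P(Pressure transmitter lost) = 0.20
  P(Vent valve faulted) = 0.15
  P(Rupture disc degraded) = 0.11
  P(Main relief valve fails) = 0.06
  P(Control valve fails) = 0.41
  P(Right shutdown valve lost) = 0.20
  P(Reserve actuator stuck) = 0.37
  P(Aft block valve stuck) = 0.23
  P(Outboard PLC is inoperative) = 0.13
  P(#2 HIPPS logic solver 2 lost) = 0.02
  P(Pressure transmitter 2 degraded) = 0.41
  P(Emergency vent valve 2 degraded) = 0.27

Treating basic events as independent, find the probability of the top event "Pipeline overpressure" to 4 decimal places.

P(Block path inoperative) [OR] = 1 − (1−0.38) × (1−0.20) = 0.504000
P(Shutdown chain inoperative) [OR] = 1 − (1−0.504000) × (1−0.15) = 0.578400
P(HIPPS stage fails) [AND] = 0.578400 × 0.11 = 0.063624
P(Vent line down) [OR] = 1 − (1−0.063624) × (1−0.06) = 0.119807
P(Control loop down) [AND] = 0.41 × 0.20 × 0.37 × 0.23 = 0.006978
P(Relief train down) [OR] = 1 − (1−0.119807) × (1−0.006978) = 0.125949
P(Block path 2 inoperative) [OR] = 1 − (1−0.13) × (1−0.02) = 0.147400
P(Pipeline overpressure) [AND] = 0.125949 × 0.147400 × 0.41 × 0.27 = 0.002055
Rounded to 4 decimal places: P(Pipeline overpressure) ≈ 0.0021.

0.0021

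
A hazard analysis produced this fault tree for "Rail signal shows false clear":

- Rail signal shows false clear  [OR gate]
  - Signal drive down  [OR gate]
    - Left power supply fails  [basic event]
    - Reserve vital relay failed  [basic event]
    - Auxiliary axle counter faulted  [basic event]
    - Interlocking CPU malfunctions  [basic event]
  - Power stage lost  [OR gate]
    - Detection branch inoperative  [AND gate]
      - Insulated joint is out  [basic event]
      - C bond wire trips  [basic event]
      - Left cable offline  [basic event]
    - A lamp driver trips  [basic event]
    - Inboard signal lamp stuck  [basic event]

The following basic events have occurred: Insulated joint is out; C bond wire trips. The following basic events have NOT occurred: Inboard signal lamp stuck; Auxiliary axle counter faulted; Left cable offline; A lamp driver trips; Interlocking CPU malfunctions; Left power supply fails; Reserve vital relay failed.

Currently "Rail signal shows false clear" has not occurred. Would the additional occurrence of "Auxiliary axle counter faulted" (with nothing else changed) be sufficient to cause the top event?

Counterfactual: set "Auxiliary axle counter faulted" to occurred.
Signal drive down [OR]: Left power supply fails=not, Reserve vital relay failed=not, Auxiliary axle counter faulted=occurs, Interlocking CPU malfunctions=not → at least one input occurs → occurs.
Detection branch inoperative [AND]: Insulated joint is out=occurs, C bond wire trips=occurs, Left cable offline=not → not all inputs occur → does not occur.
Power stage lost [OR]: Detection branch inoperative=not, A lamp driver trips=not, Inboard signal lamp stuck=not → no input occurs → does not occur.
Rail signal shows false clear [OR]: Signal drive down=occurs, Power stage lost=not → at least one input occurs → occurs.

Yes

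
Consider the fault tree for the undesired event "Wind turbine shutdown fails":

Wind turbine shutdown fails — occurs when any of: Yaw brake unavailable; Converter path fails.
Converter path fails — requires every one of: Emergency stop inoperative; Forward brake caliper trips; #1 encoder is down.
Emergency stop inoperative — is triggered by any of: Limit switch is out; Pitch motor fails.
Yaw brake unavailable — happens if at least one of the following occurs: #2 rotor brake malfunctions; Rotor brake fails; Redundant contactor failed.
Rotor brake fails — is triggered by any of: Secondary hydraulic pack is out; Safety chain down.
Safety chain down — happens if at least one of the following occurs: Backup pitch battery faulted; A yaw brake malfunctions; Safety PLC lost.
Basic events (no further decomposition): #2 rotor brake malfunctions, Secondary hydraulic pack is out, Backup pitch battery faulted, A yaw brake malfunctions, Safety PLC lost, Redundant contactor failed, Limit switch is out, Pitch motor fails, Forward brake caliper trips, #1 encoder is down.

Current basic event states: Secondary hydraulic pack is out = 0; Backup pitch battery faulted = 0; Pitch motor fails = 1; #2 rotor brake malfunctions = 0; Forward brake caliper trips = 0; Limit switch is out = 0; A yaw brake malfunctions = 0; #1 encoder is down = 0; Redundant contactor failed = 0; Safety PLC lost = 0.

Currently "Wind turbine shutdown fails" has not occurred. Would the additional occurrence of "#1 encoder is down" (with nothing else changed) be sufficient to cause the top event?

Counterfactual: set "#1 encoder is down" to occurred.
Safety chain down [OR]: Backup pitch battery faulted=not, A yaw brake malfunctions=not, Safety PLC lost=not → no input occurs → does not occur.
Rotor brake fails [OR]: Secondary hydraulic pack is out=not, Safety chain down=not → no input occurs → does not occur.
Yaw brake unavailable [OR]: #2 rotor brake malfunctions=not, Rotor brake fails=not, Redundant contactor failed=not → no input occurs → does not occur.
Emergency stop inoperative [OR]: Limit switch is out=not, Pitch motor fails=occurs → at least one input occurs → occurs.
Converter path fails [AND]: Emergency stop inoperative=occurs, Forward brake caliper trips=not, #1 encoder is down=occurs → not all inputs occur → does not occur.
Wind turbine shutdown fails [OR]: Yaw brake unavailable=not, Converter path fails=not → no input occurs → does not occur.

No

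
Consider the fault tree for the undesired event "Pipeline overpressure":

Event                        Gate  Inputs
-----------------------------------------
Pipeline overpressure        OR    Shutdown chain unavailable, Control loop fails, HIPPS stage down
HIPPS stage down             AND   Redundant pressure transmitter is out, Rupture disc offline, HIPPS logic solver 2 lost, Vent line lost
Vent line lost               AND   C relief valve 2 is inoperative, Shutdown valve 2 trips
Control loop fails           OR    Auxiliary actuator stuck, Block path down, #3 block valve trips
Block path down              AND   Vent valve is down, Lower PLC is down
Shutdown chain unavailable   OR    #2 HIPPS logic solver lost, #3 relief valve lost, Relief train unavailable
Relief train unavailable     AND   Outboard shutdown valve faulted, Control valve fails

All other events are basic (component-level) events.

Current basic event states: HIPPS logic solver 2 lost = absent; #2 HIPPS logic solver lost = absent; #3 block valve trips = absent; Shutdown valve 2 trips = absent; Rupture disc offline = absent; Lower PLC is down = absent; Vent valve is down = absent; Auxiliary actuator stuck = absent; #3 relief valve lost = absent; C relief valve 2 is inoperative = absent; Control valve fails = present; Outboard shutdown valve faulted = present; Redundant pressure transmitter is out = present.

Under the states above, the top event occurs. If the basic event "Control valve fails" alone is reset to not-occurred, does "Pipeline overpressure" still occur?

No

Counterfactual: set "Control valve fails" to not occurred.
Relief train unavailable [AND]: Outboard shutdown valve faulted=occurs, Control valve fails=not → not all inputs occur → does not occur.
Shutdown chain unavailable [OR]: #2 HIPPS logic solver lost=not, #3 relief valve lost=not, Relief train unavailable=not → no input occurs → does not occur.
Block path down [AND]: Vent valve is down=not, Lower PLC is down=not → not all inputs occur → does not occur.
Control loop fails [OR]: Auxiliary actuator stuck=not, Block path down=not, #3 block valve trips=not → no input occurs → does not occur.
Vent line lost [AND]: C relief valve 2 is inoperative=not, Shutdown valve 2 trips=not → not all inputs occur → does not occur.
HIPPS stage down [AND]: Redundant pressure transmitter is out=occurs, Rupture disc offline=not, HIPPS logic solver 2 lost=not, Vent line lost=not → not all inputs occur → does not occur.
Pipeline overpressure [OR]: Shutdown chain unavailable=not, Control loop fails=not, HIPPS stage down=not → no input occurs → does not occur.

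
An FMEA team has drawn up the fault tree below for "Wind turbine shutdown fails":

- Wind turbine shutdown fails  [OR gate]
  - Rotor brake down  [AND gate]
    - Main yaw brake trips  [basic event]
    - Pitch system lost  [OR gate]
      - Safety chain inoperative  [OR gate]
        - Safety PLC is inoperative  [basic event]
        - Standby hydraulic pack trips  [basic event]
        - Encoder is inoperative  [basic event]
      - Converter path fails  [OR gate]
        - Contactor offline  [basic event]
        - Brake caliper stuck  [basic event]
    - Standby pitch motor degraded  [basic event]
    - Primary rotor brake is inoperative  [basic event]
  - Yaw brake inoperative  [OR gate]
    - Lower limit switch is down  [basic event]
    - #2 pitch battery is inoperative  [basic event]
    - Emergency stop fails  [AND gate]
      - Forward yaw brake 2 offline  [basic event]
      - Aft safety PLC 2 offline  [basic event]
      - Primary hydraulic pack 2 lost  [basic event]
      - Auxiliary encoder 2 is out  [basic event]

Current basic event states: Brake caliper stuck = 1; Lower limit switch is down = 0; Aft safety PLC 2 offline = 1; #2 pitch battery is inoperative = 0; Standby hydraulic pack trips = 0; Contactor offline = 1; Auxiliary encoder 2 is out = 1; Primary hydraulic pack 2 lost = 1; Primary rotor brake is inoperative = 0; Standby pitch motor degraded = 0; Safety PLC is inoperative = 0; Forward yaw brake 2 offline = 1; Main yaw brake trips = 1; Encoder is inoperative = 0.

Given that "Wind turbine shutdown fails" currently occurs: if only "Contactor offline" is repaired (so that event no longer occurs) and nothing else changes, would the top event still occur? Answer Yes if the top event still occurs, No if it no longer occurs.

Counterfactual: set "Contactor offline" to not occurred.
Safety chain inoperative [OR]: Safety PLC is inoperative=not, Standby hydraulic pack trips=not, Encoder is inoperative=not → no input occurs → does not occur.
Converter path fails [OR]: Contactor offline=not, Brake caliper stuck=occurs → at least one input occurs → occurs.
Pitch system lost [OR]: Safety chain inoperative=not, Converter path fails=occurs → at least one input occurs → occurs.
Rotor brake down [AND]: Main yaw brake trips=occurs, Pitch system lost=occurs, Standby pitch motor degraded=not, Primary rotor brake is inoperative=not → not all inputs occur → does not occur.
Emergency stop fails [AND]: Forward yaw brake 2 offline=occurs, Aft safety PLC 2 offline=occurs, Primary hydraulic pack 2 lost=occurs, Auxiliary encoder 2 is out=occurs → all inputs occur → occurs.
Yaw brake inoperative [OR]: Lower limit switch is down=not, #2 pitch battery is inoperative=not, Emergency stop fails=occurs → at least one input occurs → occurs.
Wind turbine shutdown fails [OR]: Rotor brake down=not, Yaw brake inoperative=occurs → at least one input occurs → occurs.

Yes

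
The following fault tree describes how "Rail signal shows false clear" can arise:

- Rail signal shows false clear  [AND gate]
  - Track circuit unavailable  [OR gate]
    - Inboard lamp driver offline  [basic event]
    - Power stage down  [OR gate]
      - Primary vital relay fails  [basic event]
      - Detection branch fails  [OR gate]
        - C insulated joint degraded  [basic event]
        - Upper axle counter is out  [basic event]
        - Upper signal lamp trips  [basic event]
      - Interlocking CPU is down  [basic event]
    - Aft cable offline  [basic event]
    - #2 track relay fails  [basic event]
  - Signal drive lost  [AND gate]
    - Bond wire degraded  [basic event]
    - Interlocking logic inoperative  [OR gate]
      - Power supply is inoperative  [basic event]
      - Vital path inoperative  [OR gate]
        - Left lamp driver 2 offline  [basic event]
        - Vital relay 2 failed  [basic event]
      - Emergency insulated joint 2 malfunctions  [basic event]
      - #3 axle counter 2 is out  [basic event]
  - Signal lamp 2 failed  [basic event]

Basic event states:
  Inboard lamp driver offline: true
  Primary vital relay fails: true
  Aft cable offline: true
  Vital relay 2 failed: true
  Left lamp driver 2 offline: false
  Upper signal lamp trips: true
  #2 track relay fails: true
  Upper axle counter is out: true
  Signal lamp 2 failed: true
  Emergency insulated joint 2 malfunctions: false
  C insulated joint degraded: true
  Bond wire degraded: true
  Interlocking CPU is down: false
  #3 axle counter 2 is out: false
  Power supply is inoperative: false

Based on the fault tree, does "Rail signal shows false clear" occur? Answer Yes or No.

Yes

Detection branch fails [OR]: C insulated joint degraded=occurs, Upper axle counter is out=occurs, Upper signal lamp trips=occurs → at least one input occurs → occurs.
Power stage down [OR]: Primary vital relay fails=occurs, Detection branch fails=occurs, Interlocking CPU is down=not → at least one input occurs → occurs.
Track circuit unavailable [OR]: Inboard lamp driver offline=occurs, Power stage down=occurs, Aft cable offline=occurs, #2 track relay fails=occurs → at least one input occurs → occurs.
Vital path inoperative [OR]: Left lamp driver 2 offline=not, Vital relay 2 failed=occurs → at least one input occurs → occurs.
Interlocking logic inoperative [OR]: Power supply is inoperative=not, Vital path inoperative=occurs, Emergency insulated joint 2 malfunctions=not, #3 axle counter 2 is out=not → at least one input occurs → occurs.
Signal drive lost [AND]: Bond wire degraded=occurs, Interlocking logic inoperative=occurs → all inputs occur → occurs.
Rail signal shows false clear [AND]: Track circuit unavailable=occurs, Signal drive lost=occurs, Signal lamp 2 failed=occurs → all inputs occur → occurs.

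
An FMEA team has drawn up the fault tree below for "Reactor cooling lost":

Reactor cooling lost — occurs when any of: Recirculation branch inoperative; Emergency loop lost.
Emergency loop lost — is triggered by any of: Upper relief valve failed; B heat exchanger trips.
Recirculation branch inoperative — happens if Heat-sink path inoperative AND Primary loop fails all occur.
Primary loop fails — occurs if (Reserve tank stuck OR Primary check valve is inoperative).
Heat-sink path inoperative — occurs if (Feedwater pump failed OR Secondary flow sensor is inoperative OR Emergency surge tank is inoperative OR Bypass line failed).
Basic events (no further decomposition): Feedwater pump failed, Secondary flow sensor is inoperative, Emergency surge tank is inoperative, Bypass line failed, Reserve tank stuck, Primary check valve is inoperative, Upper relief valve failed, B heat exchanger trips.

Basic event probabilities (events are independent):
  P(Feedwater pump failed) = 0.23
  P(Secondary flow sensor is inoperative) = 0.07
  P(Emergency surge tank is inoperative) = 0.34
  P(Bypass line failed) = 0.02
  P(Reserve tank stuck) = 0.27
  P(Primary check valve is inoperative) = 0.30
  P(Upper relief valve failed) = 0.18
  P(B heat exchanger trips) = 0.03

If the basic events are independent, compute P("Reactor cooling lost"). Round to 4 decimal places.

0.4134

P(Heat-sink path inoperative) [OR] = 1 − (1−0.23) × (1−0.07) × (1−0.34) × (1−0.02) = 0.536827
P(Primary loop fails) [OR] = 1 − (1−0.27) × (1−0.30) = 0.489000
P(Recirculation branch inoperative) [AND] = 0.536827 × 0.489000 = 0.262508
P(Emergency loop lost) [OR] = 1 − (1−0.18) × (1−0.03) = 0.204600
P(Reactor cooling lost) [OR] = 1 − (1−0.262508) × (1−0.204600) = 0.413399
Rounded to 4 decimal places: P(Reactor cooling lost) ≈ 0.4134.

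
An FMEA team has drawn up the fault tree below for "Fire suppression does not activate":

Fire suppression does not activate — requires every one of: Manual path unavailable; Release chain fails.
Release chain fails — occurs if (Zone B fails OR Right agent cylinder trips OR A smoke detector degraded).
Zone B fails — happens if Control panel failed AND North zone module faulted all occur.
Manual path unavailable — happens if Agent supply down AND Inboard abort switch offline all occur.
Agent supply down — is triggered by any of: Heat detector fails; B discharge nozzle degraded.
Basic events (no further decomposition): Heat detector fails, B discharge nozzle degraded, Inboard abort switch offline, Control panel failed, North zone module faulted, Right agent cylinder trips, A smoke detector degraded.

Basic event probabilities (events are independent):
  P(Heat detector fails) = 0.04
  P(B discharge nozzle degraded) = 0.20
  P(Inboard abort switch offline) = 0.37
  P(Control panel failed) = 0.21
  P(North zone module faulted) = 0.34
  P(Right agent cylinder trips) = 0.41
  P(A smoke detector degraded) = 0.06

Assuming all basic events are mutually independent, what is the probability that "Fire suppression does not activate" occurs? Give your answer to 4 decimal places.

P(Agent supply down) [OR] = 1 − (1−0.04) × (1−0.20) = 0.232000
P(Manual path unavailable) [AND] = 0.232000 × 0.37 = 0.085840
P(Zone B fails) [AND] = 0.21 × 0.34 = 0.071400
P(Release chain fails) [OR] = 1 − (1−0.071400) × (1−0.41) × (1−0.06) = 0.484998
P(Fire suppression does not activate) [AND] = 0.085840 × 0.484998 = 0.041632
Rounded to 4 decimal places: P(Fire suppression does not activate) ≈ 0.0416.

0.0416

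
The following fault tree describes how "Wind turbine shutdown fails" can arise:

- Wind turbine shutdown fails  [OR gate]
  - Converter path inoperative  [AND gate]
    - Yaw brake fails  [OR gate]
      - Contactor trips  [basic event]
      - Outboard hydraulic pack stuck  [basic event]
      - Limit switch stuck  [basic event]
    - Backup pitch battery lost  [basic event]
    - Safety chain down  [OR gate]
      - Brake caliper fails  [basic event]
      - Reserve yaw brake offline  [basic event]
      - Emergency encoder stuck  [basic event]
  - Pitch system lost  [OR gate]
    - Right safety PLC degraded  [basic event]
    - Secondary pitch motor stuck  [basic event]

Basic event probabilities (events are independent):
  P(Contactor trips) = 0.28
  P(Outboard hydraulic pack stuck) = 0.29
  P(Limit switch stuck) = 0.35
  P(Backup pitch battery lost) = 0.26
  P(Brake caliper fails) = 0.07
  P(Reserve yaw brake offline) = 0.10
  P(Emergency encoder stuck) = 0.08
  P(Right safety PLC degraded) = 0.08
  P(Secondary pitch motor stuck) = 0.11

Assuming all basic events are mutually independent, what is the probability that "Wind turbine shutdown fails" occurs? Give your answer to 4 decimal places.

0.2139

P(Yaw brake fails) [OR] = 1 − (1−0.28) × (1−0.29) × (1−0.35) = 0.667720
P(Safety chain down) [OR] = 1 − (1−0.07) × (1−0.10) × (1−0.08) = 0.229960
P(Converter path inoperative) [AND] = 0.667720 × 0.26 × 0.229960 = 0.039923
P(Pitch system lost) [OR] = 1 − (1−0.08) × (1−0.11) = 0.181200
P(Wind turbine shutdown fails) [OR] = 1 − (1−0.039923) × (1−0.181200) = 0.213889
Rounded to 4 decimal places: P(Wind turbine shutdown fails) ≈ 0.2139.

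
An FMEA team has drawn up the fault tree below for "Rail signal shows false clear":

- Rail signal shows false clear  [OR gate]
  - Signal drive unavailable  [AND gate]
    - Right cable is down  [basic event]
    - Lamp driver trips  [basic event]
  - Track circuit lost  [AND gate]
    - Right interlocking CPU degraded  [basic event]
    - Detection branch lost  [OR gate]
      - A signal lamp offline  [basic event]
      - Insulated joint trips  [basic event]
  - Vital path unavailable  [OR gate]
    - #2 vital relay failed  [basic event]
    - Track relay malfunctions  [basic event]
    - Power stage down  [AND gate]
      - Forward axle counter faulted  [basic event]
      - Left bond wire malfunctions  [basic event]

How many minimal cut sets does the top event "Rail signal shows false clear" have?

Signal drive unavailable [AND]: one cut set from each child combined → 1 × 1 = 1 cut set(s).
Detection branch lost [OR]: union of children's cut sets → 2 cut set(s).
Track circuit lost [AND]: one cut set from each child combined → 1 × 2 = 2 cut set(s).
Power stage down [AND]: one cut set from each child combined → 1 × 1 = 1 cut set(s).
Vital path unavailable [OR]: union of children's cut sets → 3 cut set(s).
Rail signal shows false clear [OR]: union of children's cut sets → 6 cut set(s).
Minimal cut sets: {Lamp driver trips, Right cable is down}; {A signal lamp offline, Right interlocking CPU degraded}; {Insulated joint trips, Right interlocking CPU degraded}; {#2 vital relay failed}; {Track relay malfunctions}; {Forward axle counter faulted, Left bond wire malfunctions}.

6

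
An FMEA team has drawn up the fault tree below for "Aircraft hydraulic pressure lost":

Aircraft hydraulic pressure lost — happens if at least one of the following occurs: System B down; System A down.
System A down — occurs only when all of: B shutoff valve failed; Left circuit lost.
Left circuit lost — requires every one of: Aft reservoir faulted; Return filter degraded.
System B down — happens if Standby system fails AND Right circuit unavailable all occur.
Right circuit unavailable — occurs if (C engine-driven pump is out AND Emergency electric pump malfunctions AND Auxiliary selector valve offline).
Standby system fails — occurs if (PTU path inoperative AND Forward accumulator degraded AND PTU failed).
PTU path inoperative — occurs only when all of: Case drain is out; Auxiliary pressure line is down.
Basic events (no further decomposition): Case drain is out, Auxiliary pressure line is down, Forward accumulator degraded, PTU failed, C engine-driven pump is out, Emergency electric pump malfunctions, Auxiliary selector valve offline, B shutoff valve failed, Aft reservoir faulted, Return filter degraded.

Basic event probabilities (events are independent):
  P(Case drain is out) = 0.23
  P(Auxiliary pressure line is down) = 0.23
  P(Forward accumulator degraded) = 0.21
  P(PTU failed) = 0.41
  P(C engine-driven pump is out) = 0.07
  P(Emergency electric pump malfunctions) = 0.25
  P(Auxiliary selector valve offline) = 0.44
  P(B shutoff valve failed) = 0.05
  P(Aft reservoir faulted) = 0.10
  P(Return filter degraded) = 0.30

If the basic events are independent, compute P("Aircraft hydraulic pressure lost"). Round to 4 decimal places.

0.0015

P(PTU path inoperative) [AND] = 0.23 × 0.23 = 0.052900
P(Standby system fails) [AND] = 0.052900 × 0.21 × 0.41 = 0.004555
P(Right circuit unavailable) [AND] = 0.07 × 0.25 × 0.44 = 0.007700
P(System B down) [AND] = 0.004555 × 0.007700 = 0.000035
P(Left circuit lost) [AND] = 0.10 × 0.30 = 0.030000
P(System A down) [AND] = 0.05 × 0.030000 = 0.001500
P(Aircraft hydraulic pressure lost) [OR] = 1 − (1−0.000035) × (1−0.001500) = 0.001535
Rounded to 4 decimal places: P(Aircraft hydraulic pressure lost) ≈ 0.0015.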